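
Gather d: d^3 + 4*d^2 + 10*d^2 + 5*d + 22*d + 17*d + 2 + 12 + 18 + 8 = d^3 + 14*d^2 + 44*d + 40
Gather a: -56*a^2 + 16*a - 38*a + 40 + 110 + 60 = -56*a^2 - 22*a + 210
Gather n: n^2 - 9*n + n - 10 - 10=n^2 - 8*n - 20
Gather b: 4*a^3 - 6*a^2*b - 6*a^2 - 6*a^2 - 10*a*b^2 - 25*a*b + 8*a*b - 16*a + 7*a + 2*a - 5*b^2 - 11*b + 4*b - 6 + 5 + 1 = 4*a^3 - 12*a^2 - 7*a + b^2*(-10*a - 5) + b*(-6*a^2 - 17*a - 7)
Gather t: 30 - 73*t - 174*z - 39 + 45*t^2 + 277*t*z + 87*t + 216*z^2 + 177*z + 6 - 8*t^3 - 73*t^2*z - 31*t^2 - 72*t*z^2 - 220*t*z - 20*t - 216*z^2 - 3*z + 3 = -8*t^3 + t^2*(14 - 73*z) + t*(-72*z^2 + 57*z - 6)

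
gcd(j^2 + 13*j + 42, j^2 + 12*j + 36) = j + 6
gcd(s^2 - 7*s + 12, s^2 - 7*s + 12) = s^2 - 7*s + 12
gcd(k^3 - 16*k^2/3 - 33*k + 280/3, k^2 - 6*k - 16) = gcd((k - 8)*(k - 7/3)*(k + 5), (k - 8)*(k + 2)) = k - 8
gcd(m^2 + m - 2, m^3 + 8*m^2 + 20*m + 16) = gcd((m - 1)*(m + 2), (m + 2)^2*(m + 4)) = m + 2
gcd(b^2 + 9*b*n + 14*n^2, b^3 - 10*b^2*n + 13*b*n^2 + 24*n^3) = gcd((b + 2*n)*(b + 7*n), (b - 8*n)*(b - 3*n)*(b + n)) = 1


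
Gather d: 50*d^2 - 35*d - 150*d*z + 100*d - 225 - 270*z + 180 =50*d^2 + d*(65 - 150*z) - 270*z - 45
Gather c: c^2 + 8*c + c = c^2 + 9*c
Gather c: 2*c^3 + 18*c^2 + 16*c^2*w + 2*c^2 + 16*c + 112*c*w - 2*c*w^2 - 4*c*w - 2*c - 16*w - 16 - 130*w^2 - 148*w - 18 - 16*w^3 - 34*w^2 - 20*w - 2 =2*c^3 + c^2*(16*w + 20) + c*(-2*w^2 + 108*w + 14) - 16*w^3 - 164*w^2 - 184*w - 36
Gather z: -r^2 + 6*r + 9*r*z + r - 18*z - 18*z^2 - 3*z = -r^2 + 7*r - 18*z^2 + z*(9*r - 21)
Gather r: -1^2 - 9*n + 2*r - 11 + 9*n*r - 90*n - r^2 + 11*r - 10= -99*n - r^2 + r*(9*n + 13) - 22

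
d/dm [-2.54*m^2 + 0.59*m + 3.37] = 0.59 - 5.08*m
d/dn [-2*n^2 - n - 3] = -4*n - 1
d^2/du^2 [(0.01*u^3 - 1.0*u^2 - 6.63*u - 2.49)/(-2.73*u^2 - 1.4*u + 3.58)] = (1.11022302462516e-16*u^5 - 2.8421709430404e-14*u^4 + 90.946786*u^3 + 170.287446*u^2 + 445.117548*u + 150.524252)/(20.346417*u^6 + 31.30218*u^5 - 63.991746*u^4 - 79.35256*u^3 + 83.915916*u^2 + 53.82888*u - 45.882712)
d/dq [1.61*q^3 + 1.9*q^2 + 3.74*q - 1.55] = 4.83*q^2 + 3.8*q + 3.74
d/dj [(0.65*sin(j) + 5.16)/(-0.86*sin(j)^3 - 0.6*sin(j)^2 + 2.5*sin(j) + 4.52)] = (1.118*sin(j)^3 + 13.7028*sin(j)^2 + 6.192*sin(j) - 9.962)*cos(j)/(0.7396*sin(j)^6 + 1.032*sin(j)^5 - 3.94*sin(j)^4 - 10.7744*sin(j)^3 + 0.826000000000001*sin(j)^2 + 22.6*sin(j) + 20.4304)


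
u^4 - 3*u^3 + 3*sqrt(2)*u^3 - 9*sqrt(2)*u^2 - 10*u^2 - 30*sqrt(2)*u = u*(u - 5)*(u + 2)*(u + 3*sqrt(2))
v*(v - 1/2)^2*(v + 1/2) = v^4 - v^3/2 - v^2/4 + v/8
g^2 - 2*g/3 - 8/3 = (g - 2)*(g + 4/3)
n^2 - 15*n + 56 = (n - 8)*(n - 7)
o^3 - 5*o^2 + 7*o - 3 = (o - 3)*(o - 1)^2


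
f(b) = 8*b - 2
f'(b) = 8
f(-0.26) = -4.08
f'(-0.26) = 8.00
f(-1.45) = -13.60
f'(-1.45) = 8.00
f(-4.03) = -34.24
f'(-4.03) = 8.00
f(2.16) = 15.28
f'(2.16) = 8.00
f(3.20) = 23.60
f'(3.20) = 8.00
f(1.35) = 8.80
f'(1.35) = 8.00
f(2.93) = 21.44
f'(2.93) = 8.00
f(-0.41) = -5.28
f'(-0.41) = 8.00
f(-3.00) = -26.00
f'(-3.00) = 8.00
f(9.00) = 70.00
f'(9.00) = 8.00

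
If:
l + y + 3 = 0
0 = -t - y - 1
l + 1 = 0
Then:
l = -1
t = 1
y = -2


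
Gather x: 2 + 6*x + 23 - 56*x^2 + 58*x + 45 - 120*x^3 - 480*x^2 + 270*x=-120*x^3 - 536*x^2 + 334*x + 70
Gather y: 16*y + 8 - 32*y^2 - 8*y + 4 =-32*y^2 + 8*y + 12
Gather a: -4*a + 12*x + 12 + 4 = -4*a + 12*x + 16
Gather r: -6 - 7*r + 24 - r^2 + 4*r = -r^2 - 3*r + 18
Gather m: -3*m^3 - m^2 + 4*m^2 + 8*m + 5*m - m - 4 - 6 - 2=-3*m^3 + 3*m^2 + 12*m - 12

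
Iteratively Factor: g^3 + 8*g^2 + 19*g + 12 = (g + 1)*(g^2 + 7*g + 12) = (g + 1)*(g + 3)*(g + 4)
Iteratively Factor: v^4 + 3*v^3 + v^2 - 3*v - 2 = (v - 1)*(v^3 + 4*v^2 + 5*v + 2) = (v - 1)*(v + 1)*(v^2 + 3*v + 2) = (v - 1)*(v + 1)*(v + 2)*(v + 1)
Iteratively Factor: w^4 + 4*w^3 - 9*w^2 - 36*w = (w - 3)*(w^3 + 7*w^2 + 12*w) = (w - 3)*(w + 3)*(w^2 + 4*w) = (w - 3)*(w + 3)*(w + 4)*(w)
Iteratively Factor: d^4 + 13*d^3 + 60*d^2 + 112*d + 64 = (d + 4)*(d^3 + 9*d^2 + 24*d + 16) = (d + 4)^2*(d^2 + 5*d + 4) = (d + 4)^3*(d + 1)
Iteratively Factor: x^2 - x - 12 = (x - 4)*(x + 3)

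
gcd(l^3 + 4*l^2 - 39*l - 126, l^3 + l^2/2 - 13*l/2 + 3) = l + 3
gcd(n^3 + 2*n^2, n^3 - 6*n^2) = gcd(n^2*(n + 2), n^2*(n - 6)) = n^2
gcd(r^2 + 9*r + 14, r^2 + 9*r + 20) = 1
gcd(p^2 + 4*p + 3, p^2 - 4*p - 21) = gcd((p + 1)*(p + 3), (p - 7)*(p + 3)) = p + 3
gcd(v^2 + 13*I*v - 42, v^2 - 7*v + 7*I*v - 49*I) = v + 7*I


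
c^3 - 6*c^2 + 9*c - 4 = (c - 4)*(c - 1)^2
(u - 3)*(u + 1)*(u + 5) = u^3 + 3*u^2 - 13*u - 15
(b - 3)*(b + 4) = b^2 + b - 12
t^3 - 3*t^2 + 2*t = t*(t - 2)*(t - 1)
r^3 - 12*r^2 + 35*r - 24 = (r - 8)*(r - 3)*(r - 1)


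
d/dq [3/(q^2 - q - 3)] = 3*(1 - 2*q)/(-q^2 + q + 3)^2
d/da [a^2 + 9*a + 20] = 2*a + 9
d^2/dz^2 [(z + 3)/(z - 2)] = 10/(z - 2)^3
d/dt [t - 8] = 1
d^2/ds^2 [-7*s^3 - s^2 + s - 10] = -42*s - 2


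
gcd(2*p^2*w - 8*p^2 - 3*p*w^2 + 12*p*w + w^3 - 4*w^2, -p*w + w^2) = p - w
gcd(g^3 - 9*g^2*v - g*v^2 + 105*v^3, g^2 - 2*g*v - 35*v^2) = -g + 7*v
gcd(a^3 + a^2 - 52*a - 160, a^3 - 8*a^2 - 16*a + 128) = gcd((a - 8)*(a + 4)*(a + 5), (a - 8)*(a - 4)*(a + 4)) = a^2 - 4*a - 32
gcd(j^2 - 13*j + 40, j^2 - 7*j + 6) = 1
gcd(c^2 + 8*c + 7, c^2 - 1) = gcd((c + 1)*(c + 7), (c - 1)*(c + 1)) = c + 1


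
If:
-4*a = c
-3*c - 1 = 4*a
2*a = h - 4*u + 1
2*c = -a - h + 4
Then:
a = 1/8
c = -1/2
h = 39/8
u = 45/32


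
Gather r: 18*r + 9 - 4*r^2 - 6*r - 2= -4*r^2 + 12*r + 7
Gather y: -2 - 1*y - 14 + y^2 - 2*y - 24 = y^2 - 3*y - 40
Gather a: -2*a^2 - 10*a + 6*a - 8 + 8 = -2*a^2 - 4*a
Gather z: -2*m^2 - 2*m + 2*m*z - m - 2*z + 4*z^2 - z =-2*m^2 - 3*m + 4*z^2 + z*(2*m - 3)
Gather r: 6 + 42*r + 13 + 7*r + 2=49*r + 21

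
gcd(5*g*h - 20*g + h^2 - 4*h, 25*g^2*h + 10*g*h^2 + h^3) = 5*g + h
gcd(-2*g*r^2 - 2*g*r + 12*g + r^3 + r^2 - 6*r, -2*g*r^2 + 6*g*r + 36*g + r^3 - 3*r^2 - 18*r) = -2*g*r - 6*g + r^2 + 3*r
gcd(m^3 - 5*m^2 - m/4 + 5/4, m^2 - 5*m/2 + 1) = m - 1/2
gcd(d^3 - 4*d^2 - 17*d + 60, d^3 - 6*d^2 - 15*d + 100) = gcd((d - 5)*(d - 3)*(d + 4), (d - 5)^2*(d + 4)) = d^2 - d - 20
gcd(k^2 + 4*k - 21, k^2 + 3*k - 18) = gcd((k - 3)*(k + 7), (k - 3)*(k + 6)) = k - 3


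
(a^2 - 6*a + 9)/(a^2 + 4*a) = (a^2 - 6*a + 9)/(a*(a + 4))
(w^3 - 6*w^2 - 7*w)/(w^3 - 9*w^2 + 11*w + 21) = w/(w - 3)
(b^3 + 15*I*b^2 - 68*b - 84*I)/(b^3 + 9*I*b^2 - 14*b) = (b + 6*I)/b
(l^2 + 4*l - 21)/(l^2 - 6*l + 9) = (l + 7)/(l - 3)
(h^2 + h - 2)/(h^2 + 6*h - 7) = (h + 2)/(h + 7)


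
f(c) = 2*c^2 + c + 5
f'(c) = 4*c + 1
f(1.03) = 8.15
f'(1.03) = 5.12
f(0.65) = 6.50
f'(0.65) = 3.60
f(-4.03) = 33.45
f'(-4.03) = -15.12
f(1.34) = 9.93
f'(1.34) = 6.36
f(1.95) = 14.56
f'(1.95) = 8.80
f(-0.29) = 4.88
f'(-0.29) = -0.16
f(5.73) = 76.40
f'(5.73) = 23.92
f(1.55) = 11.36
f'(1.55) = 7.20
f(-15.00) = 440.00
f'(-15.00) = -59.00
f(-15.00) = 440.00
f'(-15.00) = -59.00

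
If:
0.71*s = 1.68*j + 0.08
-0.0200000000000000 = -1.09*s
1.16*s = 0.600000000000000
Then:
No Solution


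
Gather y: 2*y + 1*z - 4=2*y + z - 4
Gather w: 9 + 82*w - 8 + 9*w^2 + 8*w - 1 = 9*w^2 + 90*w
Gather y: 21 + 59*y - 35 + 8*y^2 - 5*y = 8*y^2 + 54*y - 14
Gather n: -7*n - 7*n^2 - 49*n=-7*n^2 - 56*n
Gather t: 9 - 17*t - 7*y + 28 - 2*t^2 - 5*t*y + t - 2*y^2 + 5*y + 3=-2*t^2 + t*(-5*y - 16) - 2*y^2 - 2*y + 40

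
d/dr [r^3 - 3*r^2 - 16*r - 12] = 3*r^2 - 6*r - 16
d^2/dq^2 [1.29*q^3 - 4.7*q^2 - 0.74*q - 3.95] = 7.74*q - 9.4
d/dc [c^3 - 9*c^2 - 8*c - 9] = 3*c^2 - 18*c - 8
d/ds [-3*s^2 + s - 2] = 1 - 6*s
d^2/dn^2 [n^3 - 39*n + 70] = 6*n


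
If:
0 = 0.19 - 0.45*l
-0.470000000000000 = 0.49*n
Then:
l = 0.42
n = -0.96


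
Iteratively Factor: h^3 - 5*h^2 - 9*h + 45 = (h - 3)*(h^2 - 2*h - 15) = (h - 3)*(h + 3)*(h - 5)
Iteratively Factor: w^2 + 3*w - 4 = (w + 4)*(w - 1)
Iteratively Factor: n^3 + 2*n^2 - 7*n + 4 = (n + 4)*(n^2 - 2*n + 1) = (n - 1)*(n + 4)*(n - 1)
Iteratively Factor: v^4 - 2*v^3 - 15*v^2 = (v + 3)*(v^3 - 5*v^2) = v*(v + 3)*(v^2 - 5*v) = v*(v - 5)*(v + 3)*(v)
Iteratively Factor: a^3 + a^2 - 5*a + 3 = (a + 3)*(a^2 - 2*a + 1) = (a - 1)*(a + 3)*(a - 1)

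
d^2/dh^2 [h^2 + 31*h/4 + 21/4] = 2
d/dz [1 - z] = -1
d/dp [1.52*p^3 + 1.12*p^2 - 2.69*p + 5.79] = 4.56*p^2 + 2.24*p - 2.69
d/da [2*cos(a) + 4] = -2*sin(a)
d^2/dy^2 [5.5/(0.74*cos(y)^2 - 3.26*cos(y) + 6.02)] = (-12.0472*(1 - cos(y)^2)^2 + 39.8046*cos(y)^3 + 33.5302*cos(y)^2 - 187.5478*cos(y) + 79.948)/(0.74*cos(y)^2 - 3.26*cos(y) + 6.02)^3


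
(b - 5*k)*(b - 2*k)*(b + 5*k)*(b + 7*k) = b^4 + 5*b^3*k - 39*b^2*k^2 - 125*b*k^3 + 350*k^4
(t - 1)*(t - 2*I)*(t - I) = t^3 - t^2 - 3*I*t^2 - 2*t + 3*I*t + 2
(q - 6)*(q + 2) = q^2 - 4*q - 12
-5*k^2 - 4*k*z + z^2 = (-5*k + z)*(k + z)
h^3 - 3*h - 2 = (h - 2)*(h + 1)^2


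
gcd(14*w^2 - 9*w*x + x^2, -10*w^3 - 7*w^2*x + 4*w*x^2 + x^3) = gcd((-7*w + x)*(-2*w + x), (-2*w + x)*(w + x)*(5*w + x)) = -2*w + x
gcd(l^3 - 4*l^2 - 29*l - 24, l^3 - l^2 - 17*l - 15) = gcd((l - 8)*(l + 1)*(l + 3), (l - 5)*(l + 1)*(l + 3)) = l^2 + 4*l + 3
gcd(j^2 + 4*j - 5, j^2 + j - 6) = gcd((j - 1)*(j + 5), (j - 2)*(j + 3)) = 1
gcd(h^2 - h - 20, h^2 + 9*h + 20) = h + 4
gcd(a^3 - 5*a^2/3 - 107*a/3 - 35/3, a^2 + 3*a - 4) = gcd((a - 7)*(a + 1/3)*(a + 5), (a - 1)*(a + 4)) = 1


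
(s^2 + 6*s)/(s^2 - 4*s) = (s + 6)/(s - 4)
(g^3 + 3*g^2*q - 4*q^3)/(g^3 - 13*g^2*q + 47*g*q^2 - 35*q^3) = (g^2 + 4*g*q + 4*q^2)/(g^2 - 12*g*q + 35*q^2)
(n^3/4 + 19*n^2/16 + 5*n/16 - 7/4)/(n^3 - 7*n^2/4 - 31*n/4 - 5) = (-4*n^3 - 19*n^2 - 5*n + 28)/(4*(-4*n^3 + 7*n^2 + 31*n + 20))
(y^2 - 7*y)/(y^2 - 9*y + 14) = y/(y - 2)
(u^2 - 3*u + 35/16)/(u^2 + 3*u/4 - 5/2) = (u - 7/4)/(u + 2)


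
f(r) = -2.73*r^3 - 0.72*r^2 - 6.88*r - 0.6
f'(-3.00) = -76.27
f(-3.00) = 87.27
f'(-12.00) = -1168.96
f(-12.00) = 4695.72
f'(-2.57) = -57.27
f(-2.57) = 58.67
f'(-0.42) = -7.72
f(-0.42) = 2.36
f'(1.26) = -21.70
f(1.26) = -15.87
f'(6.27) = -337.88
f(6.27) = -744.97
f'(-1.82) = -31.39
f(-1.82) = 25.99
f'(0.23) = -7.64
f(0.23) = -2.25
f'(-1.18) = -16.58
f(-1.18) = 11.00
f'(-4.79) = -187.89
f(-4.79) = 315.87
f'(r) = -8.19*r^2 - 1.44*r - 6.88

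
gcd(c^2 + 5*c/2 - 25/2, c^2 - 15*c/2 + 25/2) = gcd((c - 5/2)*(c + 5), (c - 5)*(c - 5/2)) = c - 5/2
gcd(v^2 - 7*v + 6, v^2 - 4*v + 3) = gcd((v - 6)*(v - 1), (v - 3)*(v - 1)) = v - 1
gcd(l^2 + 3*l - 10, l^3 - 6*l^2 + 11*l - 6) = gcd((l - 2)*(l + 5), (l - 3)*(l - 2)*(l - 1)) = l - 2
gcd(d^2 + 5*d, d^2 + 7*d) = d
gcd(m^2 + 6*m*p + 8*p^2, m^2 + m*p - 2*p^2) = m + 2*p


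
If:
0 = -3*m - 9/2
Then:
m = -3/2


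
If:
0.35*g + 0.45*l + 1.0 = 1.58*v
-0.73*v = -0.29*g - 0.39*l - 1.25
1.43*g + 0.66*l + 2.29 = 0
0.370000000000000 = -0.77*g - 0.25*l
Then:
No Solution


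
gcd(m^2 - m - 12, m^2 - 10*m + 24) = m - 4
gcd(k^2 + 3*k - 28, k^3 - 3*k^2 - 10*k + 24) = k - 4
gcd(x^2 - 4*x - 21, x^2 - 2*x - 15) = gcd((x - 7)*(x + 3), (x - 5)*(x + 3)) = x + 3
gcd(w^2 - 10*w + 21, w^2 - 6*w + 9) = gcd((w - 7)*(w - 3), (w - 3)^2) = w - 3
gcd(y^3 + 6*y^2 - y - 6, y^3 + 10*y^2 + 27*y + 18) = y^2 + 7*y + 6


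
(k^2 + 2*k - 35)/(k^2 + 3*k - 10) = (k^2 + 2*k - 35)/(k^2 + 3*k - 10)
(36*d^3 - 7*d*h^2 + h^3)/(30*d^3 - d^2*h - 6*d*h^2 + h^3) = (6*d - h)/(5*d - h)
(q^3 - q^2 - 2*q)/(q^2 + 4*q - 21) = q*(q^2 - q - 2)/(q^2 + 4*q - 21)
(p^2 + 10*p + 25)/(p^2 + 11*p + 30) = (p + 5)/(p + 6)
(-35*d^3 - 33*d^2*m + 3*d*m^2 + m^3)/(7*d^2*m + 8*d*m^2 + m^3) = (-5*d + m)/m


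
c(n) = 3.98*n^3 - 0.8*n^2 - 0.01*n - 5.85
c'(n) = 11.94*n^2 - 1.6*n - 0.01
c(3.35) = 134.77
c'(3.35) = 128.63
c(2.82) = 77.01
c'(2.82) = 90.43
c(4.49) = 338.24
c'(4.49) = 233.52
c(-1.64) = -25.54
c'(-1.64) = 34.73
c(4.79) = 413.16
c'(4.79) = 266.28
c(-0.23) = -5.94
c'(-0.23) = 0.99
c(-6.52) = -1142.92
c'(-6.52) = 518.00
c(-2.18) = -50.86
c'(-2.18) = 60.22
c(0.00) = -5.85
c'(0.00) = -0.01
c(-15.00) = -13618.20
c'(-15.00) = 2710.49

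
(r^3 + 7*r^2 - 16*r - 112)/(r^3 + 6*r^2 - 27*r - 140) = (r - 4)/(r - 5)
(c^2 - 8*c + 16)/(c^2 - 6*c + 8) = (c - 4)/(c - 2)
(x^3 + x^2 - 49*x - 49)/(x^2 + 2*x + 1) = (x^2 - 49)/(x + 1)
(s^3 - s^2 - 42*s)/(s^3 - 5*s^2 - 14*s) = (s + 6)/(s + 2)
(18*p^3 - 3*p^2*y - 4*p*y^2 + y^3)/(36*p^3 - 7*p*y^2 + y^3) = (-3*p + y)/(-6*p + y)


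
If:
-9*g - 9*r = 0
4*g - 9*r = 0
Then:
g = 0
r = 0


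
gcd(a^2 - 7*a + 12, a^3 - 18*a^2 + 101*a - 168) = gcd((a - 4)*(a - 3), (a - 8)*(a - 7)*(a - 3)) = a - 3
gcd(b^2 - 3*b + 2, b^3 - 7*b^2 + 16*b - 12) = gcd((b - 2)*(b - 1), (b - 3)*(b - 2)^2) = b - 2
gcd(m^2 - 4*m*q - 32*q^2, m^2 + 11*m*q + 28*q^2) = m + 4*q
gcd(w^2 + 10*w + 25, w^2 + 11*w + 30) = w + 5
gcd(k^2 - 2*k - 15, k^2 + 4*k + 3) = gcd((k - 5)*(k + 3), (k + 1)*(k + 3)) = k + 3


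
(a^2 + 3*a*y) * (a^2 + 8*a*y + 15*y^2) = a^4 + 11*a^3*y + 39*a^2*y^2 + 45*a*y^3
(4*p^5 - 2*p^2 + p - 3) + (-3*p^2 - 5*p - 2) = 4*p^5 - 5*p^2 - 4*p - 5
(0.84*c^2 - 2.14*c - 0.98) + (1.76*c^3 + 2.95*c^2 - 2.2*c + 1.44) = 1.76*c^3 + 3.79*c^2 - 4.34*c + 0.46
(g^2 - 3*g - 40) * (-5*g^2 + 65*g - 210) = -5*g^4 + 80*g^3 - 205*g^2 - 1970*g + 8400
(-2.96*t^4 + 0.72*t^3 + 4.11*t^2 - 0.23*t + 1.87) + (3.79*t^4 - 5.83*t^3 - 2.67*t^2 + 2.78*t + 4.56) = 0.83*t^4 - 5.11*t^3 + 1.44*t^2 + 2.55*t + 6.43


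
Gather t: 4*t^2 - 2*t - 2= 4*t^2 - 2*t - 2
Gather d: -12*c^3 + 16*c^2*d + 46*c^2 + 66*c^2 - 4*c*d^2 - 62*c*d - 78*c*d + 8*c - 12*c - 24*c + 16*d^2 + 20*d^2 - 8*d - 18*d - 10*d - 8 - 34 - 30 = -12*c^3 + 112*c^2 - 28*c + d^2*(36 - 4*c) + d*(16*c^2 - 140*c - 36) - 72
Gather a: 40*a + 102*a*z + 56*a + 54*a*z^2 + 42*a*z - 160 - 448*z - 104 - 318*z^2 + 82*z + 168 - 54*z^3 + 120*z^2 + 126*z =a*(54*z^2 + 144*z + 96) - 54*z^3 - 198*z^2 - 240*z - 96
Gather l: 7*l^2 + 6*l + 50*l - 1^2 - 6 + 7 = 7*l^2 + 56*l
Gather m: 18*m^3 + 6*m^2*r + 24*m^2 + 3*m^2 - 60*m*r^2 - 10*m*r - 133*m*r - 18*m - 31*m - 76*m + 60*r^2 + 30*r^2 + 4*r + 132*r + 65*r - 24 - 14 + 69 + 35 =18*m^3 + m^2*(6*r + 27) + m*(-60*r^2 - 143*r - 125) + 90*r^2 + 201*r + 66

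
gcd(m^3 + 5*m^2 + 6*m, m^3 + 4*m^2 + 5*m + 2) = m + 2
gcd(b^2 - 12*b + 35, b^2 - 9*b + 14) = b - 7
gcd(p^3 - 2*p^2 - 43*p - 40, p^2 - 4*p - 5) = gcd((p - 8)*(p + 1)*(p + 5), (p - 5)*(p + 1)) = p + 1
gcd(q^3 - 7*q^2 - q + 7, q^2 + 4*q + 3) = q + 1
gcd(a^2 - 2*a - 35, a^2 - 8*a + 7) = a - 7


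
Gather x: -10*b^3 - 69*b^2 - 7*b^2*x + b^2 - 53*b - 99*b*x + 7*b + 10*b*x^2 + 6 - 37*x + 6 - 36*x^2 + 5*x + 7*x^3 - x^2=-10*b^3 - 68*b^2 - 46*b + 7*x^3 + x^2*(10*b - 37) + x*(-7*b^2 - 99*b - 32) + 12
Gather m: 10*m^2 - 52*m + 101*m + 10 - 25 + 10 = 10*m^2 + 49*m - 5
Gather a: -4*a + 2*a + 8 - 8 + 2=2 - 2*a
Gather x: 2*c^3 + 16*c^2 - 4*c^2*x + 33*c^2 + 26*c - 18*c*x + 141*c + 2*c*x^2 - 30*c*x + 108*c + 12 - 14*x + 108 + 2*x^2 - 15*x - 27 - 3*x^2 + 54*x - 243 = 2*c^3 + 49*c^2 + 275*c + x^2*(2*c - 1) + x*(-4*c^2 - 48*c + 25) - 150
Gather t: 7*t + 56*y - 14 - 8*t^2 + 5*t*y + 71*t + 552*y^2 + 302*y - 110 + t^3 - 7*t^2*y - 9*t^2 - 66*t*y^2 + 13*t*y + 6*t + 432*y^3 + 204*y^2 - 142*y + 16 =t^3 + t^2*(-7*y - 17) + t*(-66*y^2 + 18*y + 84) + 432*y^3 + 756*y^2 + 216*y - 108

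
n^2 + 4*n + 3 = (n + 1)*(n + 3)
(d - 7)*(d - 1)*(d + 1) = d^3 - 7*d^2 - d + 7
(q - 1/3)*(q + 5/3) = q^2 + 4*q/3 - 5/9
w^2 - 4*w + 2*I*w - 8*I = (w - 4)*(w + 2*I)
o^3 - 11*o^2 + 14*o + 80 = (o - 8)*(o - 5)*(o + 2)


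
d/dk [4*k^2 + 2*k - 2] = 8*k + 2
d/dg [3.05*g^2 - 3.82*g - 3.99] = 6.1*g - 3.82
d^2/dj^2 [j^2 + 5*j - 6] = 2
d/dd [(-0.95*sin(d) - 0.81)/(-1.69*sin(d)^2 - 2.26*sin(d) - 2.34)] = (-1.6055*sin(d)^2 - 2.7378*sin(d) + 0.3924)*cos(d)/(2.8561*sin(d)^4 + 7.6388*sin(d)^3 + 13.0168*sin(d)^2 + 10.5768*sin(d) + 5.4756)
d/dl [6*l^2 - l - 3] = 12*l - 1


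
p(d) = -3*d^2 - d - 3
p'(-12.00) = 71.00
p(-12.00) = -423.00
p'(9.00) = -55.00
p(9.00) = -255.00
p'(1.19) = -8.14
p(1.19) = -8.44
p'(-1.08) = 5.48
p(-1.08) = -5.42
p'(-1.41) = 7.46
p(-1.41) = -7.55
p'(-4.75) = 27.50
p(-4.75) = -65.94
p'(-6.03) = 35.18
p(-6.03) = -106.05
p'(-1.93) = 10.58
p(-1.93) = -12.24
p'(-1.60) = 8.60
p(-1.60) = -9.08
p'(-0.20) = 0.20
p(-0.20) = -2.92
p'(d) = -6*d - 1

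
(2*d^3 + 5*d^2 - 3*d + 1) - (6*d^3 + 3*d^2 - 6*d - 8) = -4*d^3 + 2*d^2 + 3*d + 9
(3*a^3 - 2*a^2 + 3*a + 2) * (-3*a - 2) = -9*a^4 - 5*a^2 - 12*a - 4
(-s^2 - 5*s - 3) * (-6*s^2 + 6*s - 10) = 6*s^4 + 24*s^3 - 2*s^2 + 32*s + 30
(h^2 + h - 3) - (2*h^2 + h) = -h^2 - 3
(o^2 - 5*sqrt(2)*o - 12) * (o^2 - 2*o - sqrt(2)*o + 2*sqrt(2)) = o^4 - 6*sqrt(2)*o^3 - 2*o^3 - 2*o^2 + 12*sqrt(2)*o^2 + 4*o + 12*sqrt(2)*o - 24*sqrt(2)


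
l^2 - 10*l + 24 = (l - 6)*(l - 4)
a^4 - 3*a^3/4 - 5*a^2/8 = a^2*(a - 5/4)*(a + 1/2)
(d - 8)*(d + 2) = d^2 - 6*d - 16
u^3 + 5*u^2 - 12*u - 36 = (u - 3)*(u + 2)*(u + 6)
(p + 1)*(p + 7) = p^2 + 8*p + 7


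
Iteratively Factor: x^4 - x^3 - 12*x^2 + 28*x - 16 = (x + 4)*(x^3 - 5*x^2 + 8*x - 4) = (x - 2)*(x + 4)*(x^2 - 3*x + 2) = (x - 2)^2*(x + 4)*(x - 1)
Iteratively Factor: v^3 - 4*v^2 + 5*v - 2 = (v - 1)*(v^2 - 3*v + 2) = (v - 2)*(v - 1)*(v - 1)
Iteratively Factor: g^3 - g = (g)*(g^2 - 1) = g*(g + 1)*(g - 1)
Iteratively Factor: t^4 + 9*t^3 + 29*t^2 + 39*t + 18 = (t + 1)*(t^3 + 8*t^2 + 21*t + 18) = (t + 1)*(t + 3)*(t^2 + 5*t + 6) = (t + 1)*(t + 2)*(t + 3)*(t + 3)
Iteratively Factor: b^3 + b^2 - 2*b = (b - 1)*(b^2 + 2*b) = b*(b - 1)*(b + 2)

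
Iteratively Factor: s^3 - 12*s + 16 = (s - 2)*(s^2 + 2*s - 8) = (s - 2)*(s + 4)*(s - 2)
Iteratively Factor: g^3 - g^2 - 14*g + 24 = (g - 3)*(g^2 + 2*g - 8) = (g - 3)*(g + 4)*(g - 2)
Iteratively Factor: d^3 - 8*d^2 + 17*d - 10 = (d - 5)*(d^2 - 3*d + 2) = (d - 5)*(d - 2)*(d - 1)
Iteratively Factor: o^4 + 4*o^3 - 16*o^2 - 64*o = (o)*(o^3 + 4*o^2 - 16*o - 64) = o*(o - 4)*(o^2 + 8*o + 16) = o*(o - 4)*(o + 4)*(o + 4)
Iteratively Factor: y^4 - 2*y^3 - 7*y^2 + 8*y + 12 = (y - 2)*(y^3 - 7*y - 6) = (y - 2)*(y + 1)*(y^2 - y - 6) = (y - 2)*(y + 1)*(y + 2)*(y - 3)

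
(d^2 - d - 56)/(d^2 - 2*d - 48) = (d + 7)/(d + 6)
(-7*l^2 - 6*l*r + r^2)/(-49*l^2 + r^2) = (l + r)/(7*l + r)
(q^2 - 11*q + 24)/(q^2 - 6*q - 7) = (-q^2 + 11*q - 24)/(-q^2 + 6*q + 7)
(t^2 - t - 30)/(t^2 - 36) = (t + 5)/(t + 6)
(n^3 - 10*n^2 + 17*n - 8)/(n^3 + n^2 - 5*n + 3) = (n - 8)/(n + 3)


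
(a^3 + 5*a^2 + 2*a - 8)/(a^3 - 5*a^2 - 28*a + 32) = (a + 2)/(a - 8)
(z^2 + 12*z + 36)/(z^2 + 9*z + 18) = (z + 6)/(z + 3)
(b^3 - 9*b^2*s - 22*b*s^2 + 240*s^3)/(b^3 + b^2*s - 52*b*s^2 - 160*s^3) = (b - 6*s)/(b + 4*s)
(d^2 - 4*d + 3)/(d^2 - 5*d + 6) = (d - 1)/(d - 2)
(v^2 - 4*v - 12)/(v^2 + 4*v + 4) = (v - 6)/(v + 2)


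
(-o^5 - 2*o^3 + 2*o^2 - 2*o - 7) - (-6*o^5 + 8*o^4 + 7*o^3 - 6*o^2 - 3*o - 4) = 5*o^5 - 8*o^4 - 9*o^3 + 8*o^2 + o - 3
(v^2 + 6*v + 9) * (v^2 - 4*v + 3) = v^4 + 2*v^3 - 12*v^2 - 18*v + 27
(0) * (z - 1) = 0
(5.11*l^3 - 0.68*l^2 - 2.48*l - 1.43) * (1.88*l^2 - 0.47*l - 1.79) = 9.6068*l^5 - 3.6801*l^4 - 13.4897*l^3 - 0.3056*l^2 + 5.1113*l + 2.5597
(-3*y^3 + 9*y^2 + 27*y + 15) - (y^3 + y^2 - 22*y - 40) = -4*y^3 + 8*y^2 + 49*y + 55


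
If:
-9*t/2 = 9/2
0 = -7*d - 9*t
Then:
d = 9/7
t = -1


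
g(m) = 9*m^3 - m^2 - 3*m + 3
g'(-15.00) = 6102.00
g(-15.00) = -30552.00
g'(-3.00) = 246.00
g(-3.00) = -240.00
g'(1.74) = 75.27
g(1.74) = 42.16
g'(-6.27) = 1070.99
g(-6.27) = -2235.93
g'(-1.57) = 66.69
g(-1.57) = -29.58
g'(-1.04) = 28.28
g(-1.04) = -5.09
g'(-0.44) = 3.11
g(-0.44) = 3.36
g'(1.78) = 78.99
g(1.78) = 45.25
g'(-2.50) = 170.75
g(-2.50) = -136.38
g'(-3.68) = 370.00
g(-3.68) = -448.03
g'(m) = 27*m^2 - 2*m - 3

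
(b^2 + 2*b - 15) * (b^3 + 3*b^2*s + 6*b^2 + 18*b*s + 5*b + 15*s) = b^5 + 3*b^4*s + 8*b^4 + 24*b^3*s + 2*b^3 + 6*b^2*s - 80*b^2 - 240*b*s - 75*b - 225*s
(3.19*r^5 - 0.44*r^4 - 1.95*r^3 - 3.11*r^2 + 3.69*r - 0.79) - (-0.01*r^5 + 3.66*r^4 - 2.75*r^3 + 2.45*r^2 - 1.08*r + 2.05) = 3.2*r^5 - 4.1*r^4 + 0.8*r^3 - 5.56*r^2 + 4.77*r - 2.84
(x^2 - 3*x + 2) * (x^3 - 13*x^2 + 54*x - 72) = x^5 - 16*x^4 + 95*x^3 - 260*x^2 + 324*x - 144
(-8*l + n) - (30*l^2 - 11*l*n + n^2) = -30*l^2 + 11*l*n - 8*l - n^2 + n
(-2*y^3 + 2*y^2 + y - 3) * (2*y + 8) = -4*y^4 - 12*y^3 + 18*y^2 + 2*y - 24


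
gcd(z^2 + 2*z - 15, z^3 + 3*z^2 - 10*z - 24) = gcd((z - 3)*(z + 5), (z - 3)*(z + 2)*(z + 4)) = z - 3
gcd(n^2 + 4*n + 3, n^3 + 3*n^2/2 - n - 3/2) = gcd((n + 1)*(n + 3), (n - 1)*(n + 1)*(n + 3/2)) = n + 1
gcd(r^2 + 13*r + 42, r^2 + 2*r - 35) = r + 7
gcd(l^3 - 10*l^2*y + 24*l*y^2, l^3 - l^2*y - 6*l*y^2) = l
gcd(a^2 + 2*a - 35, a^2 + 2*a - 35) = a^2 + 2*a - 35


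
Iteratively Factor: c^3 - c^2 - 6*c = (c + 2)*(c^2 - 3*c) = (c - 3)*(c + 2)*(c)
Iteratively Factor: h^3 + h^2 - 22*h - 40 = (h + 4)*(h^2 - 3*h - 10) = (h - 5)*(h + 4)*(h + 2)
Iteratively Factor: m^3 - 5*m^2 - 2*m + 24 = (m + 2)*(m^2 - 7*m + 12) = (m - 3)*(m + 2)*(m - 4)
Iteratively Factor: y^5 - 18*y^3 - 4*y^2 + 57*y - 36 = (y + 3)*(y^4 - 3*y^3 - 9*y^2 + 23*y - 12) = (y - 1)*(y + 3)*(y^3 - 2*y^2 - 11*y + 12) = (y - 1)^2*(y + 3)*(y^2 - y - 12) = (y - 4)*(y - 1)^2*(y + 3)*(y + 3)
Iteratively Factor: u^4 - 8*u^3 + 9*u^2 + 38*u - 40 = (u - 5)*(u^3 - 3*u^2 - 6*u + 8) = (u - 5)*(u + 2)*(u^2 - 5*u + 4) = (u - 5)*(u - 1)*(u + 2)*(u - 4)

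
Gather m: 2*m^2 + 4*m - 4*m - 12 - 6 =2*m^2 - 18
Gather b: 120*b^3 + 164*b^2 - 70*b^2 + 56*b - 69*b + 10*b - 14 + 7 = 120*b^3 + 94*b^2 - 3*b - 7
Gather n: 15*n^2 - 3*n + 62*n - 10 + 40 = 15*n^2 + 59*n + 30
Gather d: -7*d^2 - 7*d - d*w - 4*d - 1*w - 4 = -7*d^2 + d*(-w - 11) - w - 4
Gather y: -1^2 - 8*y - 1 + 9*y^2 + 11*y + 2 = 9*y^2 + 3*y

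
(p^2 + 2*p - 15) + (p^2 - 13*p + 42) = 2*p^2 - 11*p + 27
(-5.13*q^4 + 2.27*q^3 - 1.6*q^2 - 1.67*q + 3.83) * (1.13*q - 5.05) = -5.7969*q^5 + 28.4716*q^4 - 13.2715*q^3 + 6.1929*q^2 + 12.7614*q - 19.3415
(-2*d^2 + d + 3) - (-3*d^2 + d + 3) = d^2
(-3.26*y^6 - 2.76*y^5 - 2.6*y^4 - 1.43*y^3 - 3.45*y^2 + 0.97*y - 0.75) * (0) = 0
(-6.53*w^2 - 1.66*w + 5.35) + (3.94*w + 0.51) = -6.53*w^2 + 2.28*w + 5.86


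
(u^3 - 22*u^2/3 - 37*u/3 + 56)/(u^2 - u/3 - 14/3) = (u^2 - 5*u - 24)/(u + 2)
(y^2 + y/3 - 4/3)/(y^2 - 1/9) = 3*(3*y^2 + y - 4)/(9*y^2 - 1)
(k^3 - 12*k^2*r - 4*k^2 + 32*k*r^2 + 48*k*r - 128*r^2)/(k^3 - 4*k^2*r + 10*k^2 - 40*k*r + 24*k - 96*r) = (k^2 - 8*k*r - 4*k + 32*r)/(k^2 + 10*k + 24)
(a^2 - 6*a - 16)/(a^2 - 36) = (a^2 - 6*a - 16)/(a^2 - 36)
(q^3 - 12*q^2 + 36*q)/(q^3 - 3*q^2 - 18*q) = (q - 6)/(q + 3)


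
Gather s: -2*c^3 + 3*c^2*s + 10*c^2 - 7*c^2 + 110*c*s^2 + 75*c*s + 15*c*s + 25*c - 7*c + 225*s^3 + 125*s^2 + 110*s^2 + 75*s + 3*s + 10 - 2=-2*c^3 + 3*c^2 + 18*c + 225*s^3 + s^2*(110*c + 235) + s*(3*c^2 + 90*c + 78) + 8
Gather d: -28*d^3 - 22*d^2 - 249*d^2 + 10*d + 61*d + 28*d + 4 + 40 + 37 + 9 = -28*d^3 - 271*d^2 + 99*d + 90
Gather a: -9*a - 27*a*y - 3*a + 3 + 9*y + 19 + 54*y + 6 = a*(-27*y - 12) + 63*y + 28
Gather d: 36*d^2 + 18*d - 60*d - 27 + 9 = 36*d^2 - 42*d - 18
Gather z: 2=2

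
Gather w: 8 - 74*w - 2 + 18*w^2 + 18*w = 18*w^2 - 56*w + 6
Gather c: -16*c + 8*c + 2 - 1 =1 - 8*c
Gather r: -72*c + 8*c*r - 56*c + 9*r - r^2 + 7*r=-128*c - r^2 + r*(8*c + 16)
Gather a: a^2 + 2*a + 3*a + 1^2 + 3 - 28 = a^2 + 5*a - 24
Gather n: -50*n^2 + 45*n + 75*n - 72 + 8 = -50*n^2 + 120*n - 64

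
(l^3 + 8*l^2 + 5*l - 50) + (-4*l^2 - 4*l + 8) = l^3 + 4*l^2 + l - 42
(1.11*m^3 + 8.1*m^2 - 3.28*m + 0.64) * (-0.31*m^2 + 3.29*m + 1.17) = -0.3441*m^5 + 1.1409*m^4 + 28.9645*m^3 - 1.5126*m^2 - 1.732*m + 0.7488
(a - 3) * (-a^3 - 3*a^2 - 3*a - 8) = -a^4 + 6*a^2 + a + 24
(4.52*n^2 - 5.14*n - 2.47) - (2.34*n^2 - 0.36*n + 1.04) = 2.18*n^2 - 4.78*n - 3.51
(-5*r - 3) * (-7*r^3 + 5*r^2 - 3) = 35*r^4 - 4*r^3 - 15*r^2 + 15*r + 9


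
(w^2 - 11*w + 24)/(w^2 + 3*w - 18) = (w - 8)/(w + 6)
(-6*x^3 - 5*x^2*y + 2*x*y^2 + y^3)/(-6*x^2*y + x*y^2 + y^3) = (x + y)/y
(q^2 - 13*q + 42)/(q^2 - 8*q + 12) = (q - 7)/(q - 2)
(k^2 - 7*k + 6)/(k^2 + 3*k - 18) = (k^2 - 7*k + 6)/(k^2 + 3*k - 18)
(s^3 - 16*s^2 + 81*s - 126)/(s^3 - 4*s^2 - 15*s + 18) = (s^2 - 10*s + 21)/(s^2 + 2*s - 3)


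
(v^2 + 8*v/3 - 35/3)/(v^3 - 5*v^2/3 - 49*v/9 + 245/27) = 9*(v + 5)/(9*v^2 + 6*v - 35)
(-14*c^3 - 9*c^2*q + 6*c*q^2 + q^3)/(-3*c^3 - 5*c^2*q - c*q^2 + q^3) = (-14*c^2 + 5*c*q + q^2)/(-3*c^2 - 2*c*q + q^2)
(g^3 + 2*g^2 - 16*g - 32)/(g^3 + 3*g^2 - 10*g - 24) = (g - 4)/(g - 3)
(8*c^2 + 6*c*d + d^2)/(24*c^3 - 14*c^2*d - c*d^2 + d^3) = (2*c + d)/(6*c^2 - 5*c*d + d^2)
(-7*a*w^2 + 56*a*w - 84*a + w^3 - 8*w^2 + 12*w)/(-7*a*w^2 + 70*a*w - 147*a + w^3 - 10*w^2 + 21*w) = (w^2 - 8*w + 12)/(w^2 - 10*w + 21)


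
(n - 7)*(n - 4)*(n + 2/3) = n^3 - 31*n^2/3 + 62*n/3 + 56/3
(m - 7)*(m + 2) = m^2 - 5*m - 14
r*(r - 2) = r^2 - 2*r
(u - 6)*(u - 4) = u^2 - 10*u + 24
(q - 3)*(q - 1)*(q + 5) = q^3 + q^2 - 17*q + 15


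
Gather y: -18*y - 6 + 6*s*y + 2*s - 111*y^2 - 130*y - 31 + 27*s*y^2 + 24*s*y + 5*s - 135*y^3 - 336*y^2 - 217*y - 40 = 7*s - 135*y^3 + y^2*(27*s - 447) + y*(30*s - 365) - 77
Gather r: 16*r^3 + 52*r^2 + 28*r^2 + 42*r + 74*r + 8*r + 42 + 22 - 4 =16*r^3 + 80*r^2 + 124*r + 60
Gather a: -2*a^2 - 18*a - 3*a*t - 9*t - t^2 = -2*a^2 + a*(-3*t - 18) - t^2 - 9*t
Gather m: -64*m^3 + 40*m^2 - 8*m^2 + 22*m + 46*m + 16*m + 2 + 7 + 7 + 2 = -64*m^3 + 32*m^2 + 84*m + 18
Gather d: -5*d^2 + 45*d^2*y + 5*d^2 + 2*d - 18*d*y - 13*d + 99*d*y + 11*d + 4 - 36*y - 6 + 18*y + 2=45*d^2*y + 81*d*y - 18*y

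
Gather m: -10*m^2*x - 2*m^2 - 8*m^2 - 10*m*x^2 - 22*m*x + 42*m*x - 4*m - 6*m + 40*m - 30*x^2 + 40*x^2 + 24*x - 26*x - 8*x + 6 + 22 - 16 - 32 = m^2*(-10*x - 10) + m*(-10*x^2 + 20*x + 30) + 10*x^2 - 10*x - 20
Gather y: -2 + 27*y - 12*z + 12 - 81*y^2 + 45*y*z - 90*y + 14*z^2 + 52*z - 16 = -81*y^2 + y*(45*z - 63) + 14*z^2 + 40*z - 6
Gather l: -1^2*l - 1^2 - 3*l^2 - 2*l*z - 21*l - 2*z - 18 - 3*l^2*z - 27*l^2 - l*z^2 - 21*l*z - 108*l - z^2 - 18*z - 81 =l^2*(-3*z - 30) + l*(-z^2 - 23*z - 130) - z^2 - 20*z - 100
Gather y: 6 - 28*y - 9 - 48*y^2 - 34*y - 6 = -48*y^2 - 62*y - 9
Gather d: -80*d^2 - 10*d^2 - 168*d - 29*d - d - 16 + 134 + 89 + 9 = -90*d^2 - 198*d + 216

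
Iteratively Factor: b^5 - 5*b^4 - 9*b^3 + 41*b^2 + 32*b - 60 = (b - 3)*(b^4 - 2*b^3 - 15*b^2 - 4*b + 20) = (b - 3)*(b - 1)*(b^3 - b^2 - 16*b - 20) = (b - 3)*(b - 1)*(b + 2)*(b^2 - 3*b - 10) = (b - 3)*(b - 1)*(b + 2)^2*(b - 5)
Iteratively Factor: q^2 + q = (q)*(q + 1)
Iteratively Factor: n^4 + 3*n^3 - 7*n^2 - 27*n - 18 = (n - 3)*(n^3 + 6*n^2 + 11*n + 6) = (n - 3)*(n + 2)*(n^2 + 4*n + 3) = (n - 3)*(n + 2)*(n + 3)*(n + 1)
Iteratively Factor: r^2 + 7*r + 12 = (r + 4)*(r + 3)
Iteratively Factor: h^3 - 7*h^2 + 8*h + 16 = (h - 4)*(h^2 - 3*h - 4) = (h - 4)^2*(h + 1)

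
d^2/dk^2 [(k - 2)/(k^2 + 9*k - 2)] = 2*((k - 2)*(2*k + 9)^2 - (3*k + 7)*(k^2 + 9*k - 2))/(k^2 + 9*k - 2)^3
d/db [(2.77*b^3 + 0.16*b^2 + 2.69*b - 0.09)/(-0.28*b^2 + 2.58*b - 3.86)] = (-0.7756*b^4 + 14.2932*b^3 - 30.9106*b^2 - 1.2856*b - 10.1512)/(0.0784*b^4 - 1.4448*b^3 + 8.818*b^2 - 19.9176*b + 14.8996)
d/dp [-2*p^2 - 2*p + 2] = -4*p - 2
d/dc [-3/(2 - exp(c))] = -3*exp(c)/(exp(c) - 2)^2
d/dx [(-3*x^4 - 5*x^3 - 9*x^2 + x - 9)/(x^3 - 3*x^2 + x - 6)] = 3*(-x^6 + 6*x^5 + 5*x^4 + 20*x^3 + 37*x^2 + 18*x + 1)/(x^6 - 6*x^5 + 11*x^4 - 18*x^3 + 37*x^2 - 12*x + 36)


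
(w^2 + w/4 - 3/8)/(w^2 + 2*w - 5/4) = (4*w + 3)/(2*(2*w + 5))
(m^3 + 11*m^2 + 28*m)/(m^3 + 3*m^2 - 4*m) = (m + 7)/(m - 1)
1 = 1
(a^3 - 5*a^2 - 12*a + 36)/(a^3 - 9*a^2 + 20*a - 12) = (a + 3)/(a - 1)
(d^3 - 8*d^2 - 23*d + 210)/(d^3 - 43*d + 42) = (d^2 - 2*d - 35)/(d^2 + 6*d - 7)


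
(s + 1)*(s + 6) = s^2 + 7*s + 6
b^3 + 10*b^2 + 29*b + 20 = (b + 1)*(b + 4)*(b + 5)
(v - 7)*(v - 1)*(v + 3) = v^3 - 5*v^2 - 17*v + 21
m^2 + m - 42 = (m - 6)*(m + 7)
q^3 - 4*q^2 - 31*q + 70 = (q - 7)*(q - 2)*(q + 5)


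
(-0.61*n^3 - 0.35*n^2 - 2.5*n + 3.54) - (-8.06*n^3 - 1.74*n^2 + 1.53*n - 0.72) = 7.45*n^3 + 1.39*n^2 - 4.03*n + 4.26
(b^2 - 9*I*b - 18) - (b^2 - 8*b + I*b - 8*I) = 8*b - 10*I*b - 18 + 8*I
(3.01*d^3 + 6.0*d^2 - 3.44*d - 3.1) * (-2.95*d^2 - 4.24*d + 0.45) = -8.8795*d^5 - 30.4624*d^4 - 13.9375*d^3 + 26.4306*d^2 + 11.596*d - 1.395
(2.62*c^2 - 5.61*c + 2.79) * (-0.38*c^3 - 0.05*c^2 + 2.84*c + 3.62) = -0.9956*c^5 + 2.0008*c^4 + 6.6611*c^3 - 6.5875*c^2 - 12.3846*c + 10.0998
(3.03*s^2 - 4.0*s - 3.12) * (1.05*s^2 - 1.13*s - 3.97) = 3.1815*s^4 - 7.6239*s^3 - 10.7851*s^2 + 19.4056*s + 12.3864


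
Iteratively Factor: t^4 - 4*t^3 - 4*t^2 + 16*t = (t + 2)*(t^3 - 6*t^2 + 8*t) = t*(t + 2)*(t^2 - 6*t + 8) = t*(t - 2)*(t + 2)*(t - 4)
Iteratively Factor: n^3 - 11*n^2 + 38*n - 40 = (n - 2)*(n^2 - 9*n + 20) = (n - 5)*(n - 2)*(n - 4)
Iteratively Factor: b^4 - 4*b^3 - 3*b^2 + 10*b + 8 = (b - 2)*(b^3 - 2*b^2 - 7*b - 4) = (b - 4)*(b - 2)*(b^2 + 2*b + 1) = (b - 4)*(b - 2)*(b + 1)*(b + 1)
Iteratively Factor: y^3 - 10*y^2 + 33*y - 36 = (y - 3)*(y^2 - 7*y + 12) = (y - 3)^2*(y - 4)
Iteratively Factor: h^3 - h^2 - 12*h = (h + 3)*(h^2 - 4*h) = (h - 4)*(h + 3)*(h)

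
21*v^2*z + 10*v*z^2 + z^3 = z*(3*v + z)*(7*v + z)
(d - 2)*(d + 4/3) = d^2 - 2*d/3 - 8/3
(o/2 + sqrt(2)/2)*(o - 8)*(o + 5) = o^3/2 - 3*o^2/2 + sqrt(2)*o^2/2 - 20*o - 3*sqrt(2)*o/2 - 20*sqrt(2)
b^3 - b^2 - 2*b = b*(b - 2)*(b + 1)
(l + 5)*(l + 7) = l^2 + 12*l + 35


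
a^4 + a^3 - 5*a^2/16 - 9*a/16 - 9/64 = (a - 3/4)*(a + 1/2)^2*(a + 3/4)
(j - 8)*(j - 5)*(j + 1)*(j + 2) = j^4 - 10*j^3 + 3*j^2 + 94*j + 80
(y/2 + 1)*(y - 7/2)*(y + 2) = y^3/2 + y^2/4 - 5*y - 7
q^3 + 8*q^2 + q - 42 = (q - 2)*(q + 3)*(q + 7)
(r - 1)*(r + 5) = r^2 + 4*r - 5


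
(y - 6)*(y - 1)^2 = y^3 - 8*y^2 + 13*y - 6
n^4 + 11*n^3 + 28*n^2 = n^2*(n + 4)*(n + 7)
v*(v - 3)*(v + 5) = v^3 + 2*v^2 - 15*v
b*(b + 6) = b^2 + 6*b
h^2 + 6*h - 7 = (h - 1)*(h + 7)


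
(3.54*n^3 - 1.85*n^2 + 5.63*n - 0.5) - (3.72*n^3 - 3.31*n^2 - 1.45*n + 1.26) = -0.18*n^3 + 1.46*n^2 + 7.08*n - 1.76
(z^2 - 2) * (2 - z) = -z^3 + 2*z^2 + 2*z - 4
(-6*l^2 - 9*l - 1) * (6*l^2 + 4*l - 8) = -36*l^4 - 78*l^3 + 6*l^2 + 68*l + 8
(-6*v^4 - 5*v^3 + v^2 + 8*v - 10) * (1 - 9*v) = 54*v^5 + 39*v^4 - 14*v^3 - 71*v^2 + 98*v - 10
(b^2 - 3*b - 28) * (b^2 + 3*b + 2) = b^4 - 35*b^2 - 90*b - 56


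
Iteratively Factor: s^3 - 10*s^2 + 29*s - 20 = (s - 1)*(s^2 - 9*s + 20) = (s - 4)*(s - 1)*(s - 5)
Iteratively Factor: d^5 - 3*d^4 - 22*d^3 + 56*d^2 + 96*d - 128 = (d - 4)*(d^4 + d^3 - 18*d^2 - 16*d + 32) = (d - 4)*(d + 2)*(d^3 - d^2 - 16*d + 16) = (d - 4)^2*(d + 2)*(d^2 + 3*d - 4) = (d - 4)^2*(d + 2)*(d + 4)*(d - 1)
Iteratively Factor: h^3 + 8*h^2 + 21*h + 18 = (h + 2)*(h^2 + 6*h + 9) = (h + 2)*(h + 3)*(h + 3)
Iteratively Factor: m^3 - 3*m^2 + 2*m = (m - 2)*(m^2 - m) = (m - 2)*(m - 1)*(m)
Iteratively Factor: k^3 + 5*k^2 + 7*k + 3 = (k + 1)*(k^2 + 4*k + 3) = (k + 1)*(k + 3)*(k + 1)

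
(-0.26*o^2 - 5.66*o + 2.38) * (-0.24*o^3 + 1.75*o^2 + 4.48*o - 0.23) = 0.0624*o^5 + 0.9034*o^4 - 11.641*o^3 - 21.132*o^2 + 11.9642*o - 0.5474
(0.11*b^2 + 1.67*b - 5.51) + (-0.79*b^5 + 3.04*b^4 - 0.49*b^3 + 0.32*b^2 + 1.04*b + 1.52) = -0.79*b^5 + 3.04*b^4 - 0.49*b^3 + 0.43*b^2 + 2.71*b - 3.99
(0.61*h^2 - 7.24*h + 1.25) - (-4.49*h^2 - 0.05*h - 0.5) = 5.1*h^2 - 7.19*h + 1.75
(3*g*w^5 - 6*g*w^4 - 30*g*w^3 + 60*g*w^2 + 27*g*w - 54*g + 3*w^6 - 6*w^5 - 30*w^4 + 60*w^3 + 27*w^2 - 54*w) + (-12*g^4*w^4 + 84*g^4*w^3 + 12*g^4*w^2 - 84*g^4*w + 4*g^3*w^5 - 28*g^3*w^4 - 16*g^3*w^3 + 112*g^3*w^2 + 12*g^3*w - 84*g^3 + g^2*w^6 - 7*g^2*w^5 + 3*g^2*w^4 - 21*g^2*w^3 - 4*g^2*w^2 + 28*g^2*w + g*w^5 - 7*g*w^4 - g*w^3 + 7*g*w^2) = -12*g^4*w^4 + 84*g^4*w^3 + 12*g^4*w^2 - 84*g^4*w + 4*g^3*w^5 - 28*g^3*w^4 - 16*g^3*w^3 + 112*g^3*w^2 + 12*g^3*w - 84*g^3 + g^2*w^6 - 7*g^2*w^5 + 3*g^2*w^4 - 21*g^2*w^3 - 4*g^2*w^2 + 28*g^2*w + 4*g*w^5 - 13*g*w^4 - 31*g*w^3 + 67*g*w^2 + 27*g*w - 54*g + 3*w^6 - 6*w^5 - 30*w^4 + 60*w^3 + 27*w^2 - 54*w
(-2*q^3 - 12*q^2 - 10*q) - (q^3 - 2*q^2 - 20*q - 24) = -3*q^3 - 10*q^2 + 10*q + 24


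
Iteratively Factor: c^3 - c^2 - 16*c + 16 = (c - 1)*(c^2 - 16) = (c - 1)*(c + 4)*(c - 4)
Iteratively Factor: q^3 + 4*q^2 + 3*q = (q + 3)*(q^2 + q) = q*(q + 3)*(q + 1)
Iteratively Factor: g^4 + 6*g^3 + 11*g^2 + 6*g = (g + 1)*(g^3 + 5*g^2 + 6*g) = g*(g + 1)*(g^2 + 5*g + 6) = g*(g + 1)*(g + 3)*(g + 2)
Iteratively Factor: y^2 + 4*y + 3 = (y + 1)*(y + 3)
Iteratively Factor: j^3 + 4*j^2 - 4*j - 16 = (j + 2)*(j^2 + 2*j - 8) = (j - 2)*(j + 2)*(j + 4)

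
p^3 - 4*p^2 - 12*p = p*(p - 6)*(p + 2)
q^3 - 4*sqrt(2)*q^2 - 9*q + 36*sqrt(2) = (q - 3)*(q + 3)*(q - 4*sqrt(2))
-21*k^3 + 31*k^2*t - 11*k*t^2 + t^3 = (-7*k + t)*(-3*k + t)*(-k + t)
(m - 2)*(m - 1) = m^2 - 3*m + 2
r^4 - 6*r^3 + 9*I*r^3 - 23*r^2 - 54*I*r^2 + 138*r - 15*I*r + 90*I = (r - 6)*(r + I)*(r + 3*I)*(r + 5*I)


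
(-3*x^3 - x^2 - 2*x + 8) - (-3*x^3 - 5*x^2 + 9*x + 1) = 4*x^2 - 11*x + 7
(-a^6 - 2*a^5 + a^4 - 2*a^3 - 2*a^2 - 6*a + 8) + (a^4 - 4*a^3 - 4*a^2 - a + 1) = -a^6 - 2*a^5 + 2*a^4 - 6*a^3 - 6*a^2 - 7*a + 9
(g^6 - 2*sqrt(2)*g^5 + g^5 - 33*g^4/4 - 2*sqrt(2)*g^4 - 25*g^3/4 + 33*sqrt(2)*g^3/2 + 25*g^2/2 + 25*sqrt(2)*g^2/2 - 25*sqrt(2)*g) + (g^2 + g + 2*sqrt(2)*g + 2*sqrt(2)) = g^6 - 2*sqrt(2)*g^5 + g^5 - 33*g^4/4 - 2*sqrt(2)*g^4 - 25*g^3/4 + 33*sqrt(2)*g^3/2 + 27*g^2/2 + 25*sqrt(2)*g^2/2 - 23*sqrt(2)*g + g + 2*sqrt(2)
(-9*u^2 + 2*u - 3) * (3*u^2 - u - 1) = -27*u^4 + 15*u^3 - 2*u^2 + u + 3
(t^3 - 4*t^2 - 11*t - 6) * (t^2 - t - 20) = t^5 - 5*t^4 - 27*t^3 + 85*t^2 + 226*t + 120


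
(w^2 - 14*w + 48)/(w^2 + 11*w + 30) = (w^2 - 14*w + 48)/(w^2 + 11*w + 30)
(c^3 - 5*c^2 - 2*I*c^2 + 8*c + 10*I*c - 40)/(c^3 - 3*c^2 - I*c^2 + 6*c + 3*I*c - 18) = (c^2 - c*(5 + 4*I) + 20*I)/(c^2 - 3*c*(1 + I) + 9*I)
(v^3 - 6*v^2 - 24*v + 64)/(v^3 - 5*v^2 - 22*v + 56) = (v - 8)/(v - 7)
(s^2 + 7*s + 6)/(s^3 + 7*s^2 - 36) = (s + 1)/(s^2 + s - 6)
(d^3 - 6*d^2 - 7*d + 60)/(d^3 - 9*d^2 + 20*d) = (d + 3)/d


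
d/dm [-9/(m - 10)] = 9/(m - 10)^2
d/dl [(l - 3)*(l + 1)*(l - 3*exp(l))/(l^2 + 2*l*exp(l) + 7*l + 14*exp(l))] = (-(l - 3)*(l + 1)*(l - 3*exp(l))*(2*l*exp(l) + 2*l + 16*exp(l) + 7) + (-(l - 3)*(l + 1)*(3*exp(l) - 1) + (l - 3)*(l - 3*exp(l)) + (l + 1)*(l - 3*exp(l)))*(l^2 + 2*l*exp(l) + 7*l + 14*exp(l)))/(l^2 + 2*l*exp(l) + 7*l + 14*exp(l))^2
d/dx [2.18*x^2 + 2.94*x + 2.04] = 4.36*x + 2.94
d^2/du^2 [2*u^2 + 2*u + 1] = 4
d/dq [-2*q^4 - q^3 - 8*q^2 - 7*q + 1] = -8*q^3 - 3*q^2 - 16*q - 7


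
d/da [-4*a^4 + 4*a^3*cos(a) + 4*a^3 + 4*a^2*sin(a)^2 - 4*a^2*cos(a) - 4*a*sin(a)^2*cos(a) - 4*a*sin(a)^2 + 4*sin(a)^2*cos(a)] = -4*a^3*sin(a) - 16*a^3 + 4*a^2*sin(a) + 4*a^2*sin(2*a) + 12*a^2*cos(a) + 12*a^2 + a*sin(a) - 3*a*sin(3*a) - 4*sqrt(2)*a*sin(2*a + pi/4) - 8*a*cos(a) + 4*a + 3*sin(3*a) - sqrt(2)*sin(a + pi/4) + 2*cos(2*a) + cos(3*a) - 2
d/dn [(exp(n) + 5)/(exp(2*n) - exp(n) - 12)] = (-(exp(n) + 5)*(2*exp(n) - 1) + exp(2*n) - exp(n) - 12)*exp(n)/(-exp(2*n) + exp(n) + 12)^2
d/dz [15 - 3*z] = -3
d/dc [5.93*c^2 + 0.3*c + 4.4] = 11.86*c + 0.3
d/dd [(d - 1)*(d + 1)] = 2*d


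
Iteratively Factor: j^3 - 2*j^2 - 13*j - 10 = (j + 2)*(j^2 - 4*j - 5) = (j - 5)*(j + 2)*(j + 1)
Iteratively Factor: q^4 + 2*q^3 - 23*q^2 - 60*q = (q - 5)*(q^3 + 7*q^2 + 12*q) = (q - 5)*(q + 3)*(q^2 + 4*q) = q*(q - 5)*(q + 3)*(q + 4)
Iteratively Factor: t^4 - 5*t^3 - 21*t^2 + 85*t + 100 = (t + 4)*(t^3 - 9*t^2 + 15*t + 25) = (t + 1)*(t + 4)*(t^2 - 10*t + 25) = (t - 5)*(t + 1)*(t + 4)*(t - 5)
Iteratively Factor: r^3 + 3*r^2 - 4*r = (r + 4)*(r^2 - r) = r*(r + 4)*(r - 1)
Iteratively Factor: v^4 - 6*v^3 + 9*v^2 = (v - 3)*(v^3 - 3*v^2) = v*(v - 3)*(v^2 - 3*v) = v^2*(v - 3)*(v - 3)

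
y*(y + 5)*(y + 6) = y^3 + 11*y^2 + 30*y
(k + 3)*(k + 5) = k^2 + 8*k + 15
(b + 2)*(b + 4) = b^2 + 6*b + 8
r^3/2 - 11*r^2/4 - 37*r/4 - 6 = (r/2 + 1/2)*(r - 8)*(r + 3/2)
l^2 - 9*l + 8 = (l - 8)*(l - 1)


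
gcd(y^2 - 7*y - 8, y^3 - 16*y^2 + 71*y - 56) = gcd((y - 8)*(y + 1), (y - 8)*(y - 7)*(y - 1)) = y - 8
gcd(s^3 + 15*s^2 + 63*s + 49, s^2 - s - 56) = s + 7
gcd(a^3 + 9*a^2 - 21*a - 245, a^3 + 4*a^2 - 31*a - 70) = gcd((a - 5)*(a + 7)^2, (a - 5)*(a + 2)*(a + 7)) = a^2 + 2*a - 35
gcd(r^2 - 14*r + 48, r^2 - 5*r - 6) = r - 6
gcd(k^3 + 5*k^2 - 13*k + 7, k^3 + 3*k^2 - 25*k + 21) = k^2 + 6*k - 7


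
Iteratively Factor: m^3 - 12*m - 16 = (m + 2)*(m^2 - 2*m - 8) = (m - 4)*(m + 2)*(m + 2)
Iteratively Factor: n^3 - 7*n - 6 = (n + 2)*(n^2 - 2*n - 3) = (n - 3)*(n + 2)*(n + 1)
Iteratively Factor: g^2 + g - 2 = (g + 2)*(g - 1)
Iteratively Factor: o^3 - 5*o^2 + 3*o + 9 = (o - 3)*(o^2 - 2*o - 3) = (o - 3)*(o + 1)*(o - 3)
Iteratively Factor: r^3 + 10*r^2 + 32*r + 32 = (r + 4)*(r^2 + 6*r + 8) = (r + 4)^2*(r + 2)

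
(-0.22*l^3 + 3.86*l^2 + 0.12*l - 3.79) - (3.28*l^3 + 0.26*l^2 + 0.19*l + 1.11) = -3.5*l^3 + 3.6*l^2 - 0.07*l - 4.9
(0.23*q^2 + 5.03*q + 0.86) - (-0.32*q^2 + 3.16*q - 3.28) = 0.55*q^2 + 1.87*q + 4.14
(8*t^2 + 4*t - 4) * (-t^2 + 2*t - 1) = -8*t^4 + 12*t^3 + 4*t^2 - 12*t + 4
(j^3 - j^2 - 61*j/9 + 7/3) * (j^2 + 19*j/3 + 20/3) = j^5 + 16*j^4/3 - 58*j^3/9 - 1276*j^2/27 - 821*j/27 + 140/9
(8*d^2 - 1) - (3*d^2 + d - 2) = 5*d^2 - d + 1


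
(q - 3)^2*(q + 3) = q^3 - 3*q^2 - 9*q + 27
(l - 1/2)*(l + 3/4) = l^2 + l/4 - 3/8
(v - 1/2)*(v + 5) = v^2 + 9*v/2 - 5/2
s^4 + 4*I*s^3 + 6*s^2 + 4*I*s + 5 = (s - I)^2*(s + I)*(s + 5*I)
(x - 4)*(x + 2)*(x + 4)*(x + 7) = x^4 + 9*x^3 - 2*x^2 - 144*x - 224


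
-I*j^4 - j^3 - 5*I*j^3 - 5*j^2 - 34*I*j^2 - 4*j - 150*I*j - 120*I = (j + 4)*(j - 6*I)*(j + 5*I)*(-I*j - I)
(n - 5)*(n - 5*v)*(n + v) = n^3 - 4*n^2*v - 5*n^2 - 5*n*v^2 + 20*n*v + 25*v^2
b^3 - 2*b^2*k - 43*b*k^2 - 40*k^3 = (b - 8*k)*(b + k)*(b + 5*k)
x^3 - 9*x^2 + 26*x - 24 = (x - 4)*(x - 3)*(x - 2)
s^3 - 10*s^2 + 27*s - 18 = (s - 6)*(s - 3)*(s - 1)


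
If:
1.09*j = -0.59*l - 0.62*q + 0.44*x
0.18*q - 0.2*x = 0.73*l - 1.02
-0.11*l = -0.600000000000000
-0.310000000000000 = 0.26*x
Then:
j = -12.04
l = 5.45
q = 15.13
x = -1.19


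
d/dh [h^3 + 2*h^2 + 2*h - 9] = 3*h^2 + 4*h + 2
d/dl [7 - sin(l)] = -cos(l)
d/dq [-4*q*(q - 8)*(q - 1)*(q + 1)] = -16*q^3 + 96*q^2 + 8*q - 32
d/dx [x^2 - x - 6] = 2*x - 1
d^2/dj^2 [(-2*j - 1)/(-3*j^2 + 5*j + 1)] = 2*((7 - 18*j)*(-3*j^2 + 5*j + 1) - (2*j + 1)*(6*j - 5)^2)/(-3*j^2 + 5*j + 1)^3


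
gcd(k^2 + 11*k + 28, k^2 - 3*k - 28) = k + 4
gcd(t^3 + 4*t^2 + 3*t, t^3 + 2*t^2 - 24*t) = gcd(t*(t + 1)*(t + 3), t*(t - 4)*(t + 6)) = t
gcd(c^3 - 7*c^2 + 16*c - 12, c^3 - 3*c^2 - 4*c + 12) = c^2 - 5*c + 6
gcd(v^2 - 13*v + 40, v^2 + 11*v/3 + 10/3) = 1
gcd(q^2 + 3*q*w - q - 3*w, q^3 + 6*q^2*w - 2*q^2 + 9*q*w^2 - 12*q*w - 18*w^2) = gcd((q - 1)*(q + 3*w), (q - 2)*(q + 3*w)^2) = q + 3*w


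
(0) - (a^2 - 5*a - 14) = -a^2 + 5*a + 14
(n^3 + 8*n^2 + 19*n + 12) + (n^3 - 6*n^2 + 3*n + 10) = 2*n^3 + 2*n^2 + 22*n + 22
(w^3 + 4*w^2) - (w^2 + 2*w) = w^3 + 3*w^2 - 2*w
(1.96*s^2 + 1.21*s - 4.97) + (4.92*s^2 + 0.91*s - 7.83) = 6.88*s^2 + 2.12*s - 12.8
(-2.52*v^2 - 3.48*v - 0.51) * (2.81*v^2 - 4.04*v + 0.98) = -7.0812*v^4 + 0.401999999999999*v^3 + 10.1565*v^2 - 1.35*v - 0.4998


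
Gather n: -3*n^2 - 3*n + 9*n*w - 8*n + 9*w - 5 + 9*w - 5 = -3*n^2 + n*(9*w - 11) + 18*w - 10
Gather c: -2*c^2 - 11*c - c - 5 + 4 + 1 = -2*c^2 - 12*c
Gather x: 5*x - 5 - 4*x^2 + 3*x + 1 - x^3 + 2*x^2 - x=-x^3 - 2*x^2 + 7*x - 4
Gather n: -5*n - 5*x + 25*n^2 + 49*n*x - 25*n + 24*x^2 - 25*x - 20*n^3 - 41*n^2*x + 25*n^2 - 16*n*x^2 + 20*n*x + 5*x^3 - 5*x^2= -20*n^3 + n^2*(50 - 41*x) + n*(-16*x^2 + 69*x - 30) + 5*x^3 + 19*x^2 - 30*x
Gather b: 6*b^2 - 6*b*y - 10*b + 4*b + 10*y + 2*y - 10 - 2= 6*b^2 + b*(-6*y - 6) + 12*y - 12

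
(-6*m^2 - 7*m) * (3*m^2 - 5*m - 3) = -18*m^4 + 9*m^3 + 53*m^2 + 21*m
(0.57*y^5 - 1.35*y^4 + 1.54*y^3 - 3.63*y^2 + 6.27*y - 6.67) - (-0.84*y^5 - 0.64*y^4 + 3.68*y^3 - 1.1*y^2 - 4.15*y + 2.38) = 1.41*y^5 - 0.71*y^4 - 2.14*y^3 - 2.53*y^2 + 10.42*y - 9.05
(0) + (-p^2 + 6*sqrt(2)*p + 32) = -p^2 + 6*sqrt(2)*p + 32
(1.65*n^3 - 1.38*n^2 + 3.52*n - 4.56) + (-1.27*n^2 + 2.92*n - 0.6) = 1.65*n^3 - 2.65*n^2 + 6.44*n - 5.16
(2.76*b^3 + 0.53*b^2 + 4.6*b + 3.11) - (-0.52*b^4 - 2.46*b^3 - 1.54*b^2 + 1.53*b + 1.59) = 0.52*b^4 + 5.22*b^3 + 2.07*b^2 + 3.07*b + 1.52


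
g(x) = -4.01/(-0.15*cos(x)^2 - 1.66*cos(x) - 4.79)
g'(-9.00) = -0.20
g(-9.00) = 1.18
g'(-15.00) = -0.29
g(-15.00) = 1.11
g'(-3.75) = 0.26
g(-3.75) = 1.14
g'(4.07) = -0.32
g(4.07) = 1.04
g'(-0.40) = -0.07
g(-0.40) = 0.62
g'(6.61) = 0.06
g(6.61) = 0.62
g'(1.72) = 0.31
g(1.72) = 0.88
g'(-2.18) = -0.32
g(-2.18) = 1.03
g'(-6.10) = 0.03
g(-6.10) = 0.61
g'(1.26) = 0.24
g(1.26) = 0.75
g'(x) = -4.01*(-0.3*sin(x)*cos(x) - 1.66*sin(x))/(-0.15*cos(x)^2 - 1.66*cos(x) - 4.79)^2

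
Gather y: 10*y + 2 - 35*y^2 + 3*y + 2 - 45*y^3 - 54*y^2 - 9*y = -45*y^3 - 89*y^2 + 4*y + 4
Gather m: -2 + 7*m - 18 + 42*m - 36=49*m - 56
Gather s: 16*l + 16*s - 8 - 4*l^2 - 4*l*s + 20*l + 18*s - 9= -4*l^2 + 36*l + s*(34 - 4*l) - 17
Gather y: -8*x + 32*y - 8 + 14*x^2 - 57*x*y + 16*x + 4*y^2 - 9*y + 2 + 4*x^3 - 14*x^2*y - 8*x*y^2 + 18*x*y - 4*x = 4*x^3 + 14*x^2 + 4*x + y^2*(4 - 8*x) + y*(-14*x^2 - 39*x + 23) - 6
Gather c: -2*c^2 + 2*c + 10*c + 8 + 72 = -2*c^2 + 12*c + 80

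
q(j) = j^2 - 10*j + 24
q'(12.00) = 14.00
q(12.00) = 48.00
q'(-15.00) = -40.00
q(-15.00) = 399.00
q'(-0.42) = -10.84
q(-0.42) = 28.38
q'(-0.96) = -11.92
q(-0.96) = 34.52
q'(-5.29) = -20.58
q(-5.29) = 104.88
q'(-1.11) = -12.22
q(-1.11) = 36.33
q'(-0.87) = -11.74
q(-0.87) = 33.46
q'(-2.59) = -15.18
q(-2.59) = 56.61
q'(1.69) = -6.62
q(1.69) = 9.96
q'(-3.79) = -17.58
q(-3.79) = 76.26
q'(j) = 2*j - 10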